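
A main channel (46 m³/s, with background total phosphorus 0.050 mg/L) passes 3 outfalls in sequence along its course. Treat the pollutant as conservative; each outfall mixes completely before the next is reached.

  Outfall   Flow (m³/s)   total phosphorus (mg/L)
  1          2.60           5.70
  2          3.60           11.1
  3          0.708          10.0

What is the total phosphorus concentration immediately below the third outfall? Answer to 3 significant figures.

1.21 mg/L

Outfall 1: combined Q = 48.60 m³/s; C = (46.00·0.05000 + 2.600·5.700)/48.60 = 0.3523 mg/L.
Outfall 2: combined Q = 52.20 m³/s; C = (48.60·0.3523 + 3.600·11.10)/52.20 = 1.093 mg/L.
Outfall 3: combined Q = 52.91 m³/s; C = (52.20·1.093 + 0.7080·10.00)/52.91 = 1.213 mg/L.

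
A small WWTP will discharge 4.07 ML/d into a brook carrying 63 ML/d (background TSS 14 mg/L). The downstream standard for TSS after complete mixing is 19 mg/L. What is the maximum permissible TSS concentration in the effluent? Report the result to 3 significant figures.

At the limit, (Qr·Cr + Qe·Cₑ)/(Qr + Qe) = 19:
Cₑ = (67.07·19 − 63.00·14.00) / 4.070 = 96.40 mg/L.

96.4 mg/L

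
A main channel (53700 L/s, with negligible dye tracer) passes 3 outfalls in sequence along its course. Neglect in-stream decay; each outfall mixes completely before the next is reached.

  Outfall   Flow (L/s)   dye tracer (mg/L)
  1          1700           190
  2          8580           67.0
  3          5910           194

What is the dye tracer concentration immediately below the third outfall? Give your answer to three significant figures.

After outfall 1: Q = 53700 + 1700 = 55400 L/s; C = (53700·0 + 1700·190.0)/55400 = 5.830 mg/L.
After outfall 2: Q = 55400 + 8580 = 63980 L/s; C = (55400·5.830 + 8580·67.00)/63980 = 14.03 mg/L.
After outfall 3: Q = 63980 + 5910 = 69890 L/s; C = (63980·14.03 + 5910·194.0)/69890 = 29.25 mg/L.

29.3 mg/L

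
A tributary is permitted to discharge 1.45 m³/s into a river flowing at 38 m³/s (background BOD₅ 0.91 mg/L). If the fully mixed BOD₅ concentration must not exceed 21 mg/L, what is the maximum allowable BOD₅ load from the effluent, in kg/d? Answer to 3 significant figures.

68600 kg/d

Mass balance at the limit: 38.00·0.9100 + 1.450·Cₑ = 39.45·21 → Cₑ = 547.5 mg/L.
Load = 1.450 m³/s × 547.5 g/m³ × 86 400 s/d = 68590 kg/d.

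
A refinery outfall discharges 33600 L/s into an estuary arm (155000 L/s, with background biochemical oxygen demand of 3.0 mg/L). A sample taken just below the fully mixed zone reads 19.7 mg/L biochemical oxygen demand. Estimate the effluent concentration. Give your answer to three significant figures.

Mass balance: 155000·3.000 + 33600·Cₑ = 188600·19.70
→ Cₑ = (188600·19.70 − 155000·3.000) / 33600 = 96.74 mg/L.

96.7 mg/L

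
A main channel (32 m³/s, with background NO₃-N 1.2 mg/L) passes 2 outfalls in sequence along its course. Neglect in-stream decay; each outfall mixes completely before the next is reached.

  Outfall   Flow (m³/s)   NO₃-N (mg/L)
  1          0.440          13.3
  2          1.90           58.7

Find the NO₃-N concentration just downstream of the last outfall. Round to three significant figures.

4.54 mg/L

Outfall 1: combined Q = 32.44 m³/s; C = (32.00·1.200 + 0.4400·13.30)/32.44 = 1.364 mg/L.
Outfall 2: combined Q = 34.34 m³/s; C = (32.44·1.364 + 1.900·58.70)/34.34 = 4.536 mg/L.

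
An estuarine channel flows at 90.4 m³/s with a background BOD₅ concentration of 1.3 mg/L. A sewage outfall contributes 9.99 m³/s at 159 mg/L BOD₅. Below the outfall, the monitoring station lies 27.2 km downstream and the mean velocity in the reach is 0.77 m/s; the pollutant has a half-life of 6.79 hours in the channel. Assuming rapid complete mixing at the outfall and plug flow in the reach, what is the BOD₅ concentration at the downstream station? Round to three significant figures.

6.24 mg/L

Mass balance: C = (90.40·1.300 + 9.990·159.0) / 100.4 = 1706/100.4 = 16.99 mg/L.
Travel time t = 27.2·1000 / 0.77 = 35320 s = 9.812 h.
Half-life 6.79 h → k = ln 2 / 6.79 = 0.1021 h⁻¹ = 2.450 d⁻¹.
First-order decay: C = 16.99·exp(−k·t) = 16.99·0.3673 = 6.241 mg/L.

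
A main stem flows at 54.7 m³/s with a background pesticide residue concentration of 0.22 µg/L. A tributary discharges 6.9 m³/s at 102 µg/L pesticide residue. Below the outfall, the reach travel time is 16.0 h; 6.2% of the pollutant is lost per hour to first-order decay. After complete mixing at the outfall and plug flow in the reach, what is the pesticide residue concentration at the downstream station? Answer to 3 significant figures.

4.17 µg/L

Mass balance: C = (54.70·0.2200 + 6.900·102.0) / 61.60 = 715.8/61.60 = 11.62 µg/L.
6.2%/h lost → k = −ln(1 − 0.062) = 0.06401 h⁻¹.
After decay, C = 11.62 × e^(−kt) = 11.62 × 0.3591 = 4.173 µg/L.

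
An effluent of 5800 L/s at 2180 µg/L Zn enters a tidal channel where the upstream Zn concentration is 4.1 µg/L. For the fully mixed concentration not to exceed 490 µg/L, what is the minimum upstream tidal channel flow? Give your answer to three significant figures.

20200 L/s

Set C_mix = 490: (Q·4.100 + 5800·2180) / (Q + 5800) = 490
→ Q = 5800·(2180 − 490)/(490 − 4.100) = 20170 L/s.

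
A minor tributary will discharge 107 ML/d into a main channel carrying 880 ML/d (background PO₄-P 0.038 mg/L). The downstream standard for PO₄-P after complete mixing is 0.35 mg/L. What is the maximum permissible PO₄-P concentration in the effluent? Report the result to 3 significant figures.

2.92 mg/L

At the limit, (Qr·Cr + Qe·Cₑ)/(Qr + Qe) = 0.35:
Cₑ = (987.0·0.35 − 880.0·0.03800) / 107.0 = 2.916 mg/L.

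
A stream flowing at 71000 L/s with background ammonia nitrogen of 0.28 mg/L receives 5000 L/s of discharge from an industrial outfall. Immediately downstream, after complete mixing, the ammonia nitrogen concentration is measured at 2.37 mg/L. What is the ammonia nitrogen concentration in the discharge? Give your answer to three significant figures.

32.0 mg/L

Mass balance: 71000·0.2800 + 5000·Cₑ = 76000·2.370
→ Cₑ = (76000·2.370 − 71000·0.2800) / 5000 = 32.05 mg/L.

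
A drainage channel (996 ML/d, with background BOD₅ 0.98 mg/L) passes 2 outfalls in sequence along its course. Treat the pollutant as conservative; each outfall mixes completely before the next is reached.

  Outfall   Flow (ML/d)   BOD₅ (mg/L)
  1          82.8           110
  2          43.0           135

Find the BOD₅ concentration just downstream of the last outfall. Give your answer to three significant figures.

14.2 mg/L

Outfall 1: combined Q = 1079 ML/d; C = (996.0·0.9800 + 82.80·110.0)/1079 = 9.347 mg/L.
Outfall 2: combined Q = 1122 ML/d; C = (1079·9.347 + 43.00·135.0)/1122 = 14.16 mg/L.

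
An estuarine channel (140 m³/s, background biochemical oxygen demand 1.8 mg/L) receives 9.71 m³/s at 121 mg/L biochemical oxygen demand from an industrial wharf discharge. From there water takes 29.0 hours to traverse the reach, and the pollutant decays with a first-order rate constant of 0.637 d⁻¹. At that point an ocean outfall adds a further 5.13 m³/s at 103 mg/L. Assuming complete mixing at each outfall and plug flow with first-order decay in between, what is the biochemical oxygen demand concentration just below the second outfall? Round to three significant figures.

7.68 mg/L

After mixing, C = (140.0·1.800 + 9.710·121.0) / 149.7 = 1427/149.7 = 9.531 mg/L; combined flow 149.7 m³/s.
Applying C = C₀e^(−kt): 9.531 × 0.4631 = 4.414 mg/L.
Second outfall: C = (149.7·4.414 + 5.130·103.0)/154.8 = 7.681 mg/L.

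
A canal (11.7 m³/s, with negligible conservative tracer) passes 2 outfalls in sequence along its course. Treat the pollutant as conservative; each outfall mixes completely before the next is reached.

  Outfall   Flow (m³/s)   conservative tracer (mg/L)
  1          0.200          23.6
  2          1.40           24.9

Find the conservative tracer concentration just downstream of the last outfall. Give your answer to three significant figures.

2.98 mg/L

Below outfall 1: Q → 11.90 m³/s, C = (11.70·0 + 0.2000·23.60)/11.90 = 0.3966 mg/L.
Below outfall 2: Q → 13.30 m³/s, C = (11.90·0.3966 + 1.400·24.90)/13.30 = 2.976 mg/L.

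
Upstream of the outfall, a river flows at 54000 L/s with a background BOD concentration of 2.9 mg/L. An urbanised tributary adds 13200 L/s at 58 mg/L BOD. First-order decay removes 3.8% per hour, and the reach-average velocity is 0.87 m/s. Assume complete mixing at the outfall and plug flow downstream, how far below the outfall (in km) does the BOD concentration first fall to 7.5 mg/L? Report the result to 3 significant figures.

Conservation of mass: C = (54000·2.900 + 13200·58.00) / 67200 = 922200/67200 = 13.72 mg/L.
3.8%/h lost → k = −ln(1 − 0.038) = 0.03874 h⁻¹.
Set 13.72·exp(−k·t) = 7.5 → t = ln(13.72/7.5)/k = 56140 s = 15.60 h.
Distance = v·t = 0.87·56140 = 48850 m = 48.85 km.

48.8 km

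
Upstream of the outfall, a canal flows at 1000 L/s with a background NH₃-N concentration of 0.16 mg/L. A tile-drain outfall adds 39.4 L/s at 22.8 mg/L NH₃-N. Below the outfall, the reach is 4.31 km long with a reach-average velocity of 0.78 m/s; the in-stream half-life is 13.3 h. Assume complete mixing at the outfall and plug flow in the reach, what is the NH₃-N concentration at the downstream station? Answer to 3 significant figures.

Flow-weighted average: C = (1000·0.1600 + 39.40·22.80) / 1039 = 1058/1039 = 1.018 mg/L.
Travel time t = 4.31·1000 / 0.78 = 5526 s = 1.535 h.
Half-life 13.3 h → k = ln 2 / 13.3 = 0.05212 h⁻¹ = 1.251 d⁻¹.
Applying C = C₀e^(−kt): 1.018 × 0.9231 = 0.9399 mg/L.

0.940 mg/L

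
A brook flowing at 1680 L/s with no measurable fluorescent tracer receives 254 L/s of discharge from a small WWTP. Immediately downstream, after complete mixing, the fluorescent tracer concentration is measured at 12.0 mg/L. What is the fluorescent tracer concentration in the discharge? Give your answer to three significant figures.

Mass balance: 1680·0 + 254.0·Cₑ = 1934·12.00
→ Cₑ = (1934·12.00 − 1680·0) / 254.0 = 91.37 mg/L.

91.4 mg/L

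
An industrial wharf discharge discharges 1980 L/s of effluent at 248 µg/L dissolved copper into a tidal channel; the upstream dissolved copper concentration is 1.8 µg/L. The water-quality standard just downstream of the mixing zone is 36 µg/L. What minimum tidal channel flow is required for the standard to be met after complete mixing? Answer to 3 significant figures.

12300 L/s

Set C_mix = 36: (Q·1.800 + 1980·248.0) / (Q + 1980) = 36
→ Q = 1980·(248.0 − 36)/(36 − 1.800) = 12270 L/s.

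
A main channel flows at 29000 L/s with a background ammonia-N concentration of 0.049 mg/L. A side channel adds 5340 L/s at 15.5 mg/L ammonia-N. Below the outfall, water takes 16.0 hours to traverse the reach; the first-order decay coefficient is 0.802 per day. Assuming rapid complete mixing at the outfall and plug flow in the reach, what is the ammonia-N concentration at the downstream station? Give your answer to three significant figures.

After mixing, C = (29000·0.04900 + 5340·15.50) / 34340 = 84190/34340 = 2.452 mg/L.
Applying C = C₀e^(−kt): 2.452 × 0.5859 = 1.436 mg/L.

1.44 mg/L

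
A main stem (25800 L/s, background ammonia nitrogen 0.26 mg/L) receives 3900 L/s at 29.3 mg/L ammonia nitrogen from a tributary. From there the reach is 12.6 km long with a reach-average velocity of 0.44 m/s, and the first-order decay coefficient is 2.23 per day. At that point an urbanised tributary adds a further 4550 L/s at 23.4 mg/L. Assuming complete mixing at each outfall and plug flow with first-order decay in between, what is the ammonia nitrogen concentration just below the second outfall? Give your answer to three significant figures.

Mass balance: C = (25800·0.2600 + 3900·29.30) / 29700 = 121000/29700 = 4.073 mg/L; combined flow 29700 L/s.
Travel time t = 12.6·1000 / 0.44 = 28640 s = 7.955 h.
Applying C = C₀e^(−kt): 4.073 × 0.4775 = 1.945 mg/L.
Second outfall: C = (29700·1.945 + 4550·23.40)/34250 = 4.795 mg/L.

4.80 mg/L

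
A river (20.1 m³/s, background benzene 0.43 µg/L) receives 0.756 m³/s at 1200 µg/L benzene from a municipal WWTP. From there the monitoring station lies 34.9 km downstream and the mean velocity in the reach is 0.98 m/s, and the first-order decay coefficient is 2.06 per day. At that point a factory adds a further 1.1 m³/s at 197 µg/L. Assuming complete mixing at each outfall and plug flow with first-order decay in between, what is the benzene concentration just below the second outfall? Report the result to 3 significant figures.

27.7 µg/L

Flow-weighted average: C = (20.10·0.4300 + 0.7560·1200) / 20.86 = 915.8/20.86 = 43.91 µg/L; combined flow 20.86 m³/s.
Travel time t = 34.9·1000 / 0.98 = 35610 s = 9.892 h.
Applying C = C₀e^(−kt): 43.91 × 0.4278 = 18.79 µg/L.
At the second outfall, C = (20.86·18.79 + 1.100·197.0) / (20.86 + 1.100) = 27.71 µg/L.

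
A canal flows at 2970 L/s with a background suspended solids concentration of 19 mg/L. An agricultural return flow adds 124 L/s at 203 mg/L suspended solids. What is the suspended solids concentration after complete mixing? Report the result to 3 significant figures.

26.4 mg/L

After mixing, C = (2970·19.00 + 124.0·203.0) / 3094 = 81600/3094 = 26.37 mg/L.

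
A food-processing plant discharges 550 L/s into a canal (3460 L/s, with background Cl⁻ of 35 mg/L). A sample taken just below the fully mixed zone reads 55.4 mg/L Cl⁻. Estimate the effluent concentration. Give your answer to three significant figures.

184 mg/L

Mass balance: 3460·35.00 + 550.0·Cₑ = 4010·55.40
→ Cₑ = (4010·55.40 − 3460·35.00) / 550.0 = 183.7 mg/L.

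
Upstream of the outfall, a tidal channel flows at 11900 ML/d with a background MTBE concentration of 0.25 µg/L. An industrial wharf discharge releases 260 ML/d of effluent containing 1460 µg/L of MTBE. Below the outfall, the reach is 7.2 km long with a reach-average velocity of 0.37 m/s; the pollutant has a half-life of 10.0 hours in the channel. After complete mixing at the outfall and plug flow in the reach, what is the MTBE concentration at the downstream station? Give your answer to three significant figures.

Mass balance: C = (11900·0.2500 + 260.0·1460) / 12160 = 382600/12160 = 31.46 µg/L.
Travel time t = 7.2·1000 / 0.37 = 19460 s = 5.405 h.
Half-life 10.0 h → k = ln 2 / 10.0 = 0.06931 h⁻¹ = 1.664 d⁻¹.
Applying C = C₀e^(−kt): 31.46 × 0.6875 = 21.63 µg/L.

21.6 µg/L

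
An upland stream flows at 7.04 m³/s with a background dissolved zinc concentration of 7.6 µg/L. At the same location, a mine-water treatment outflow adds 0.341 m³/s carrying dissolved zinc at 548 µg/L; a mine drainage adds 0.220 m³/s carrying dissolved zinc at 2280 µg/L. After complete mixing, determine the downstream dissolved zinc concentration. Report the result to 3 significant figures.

97.6 µg/L

Conservation of mass: C = (7.040·7.600 + 0.3410·548.0 + 0.2200·2280) / 7.601 = 742.0/7.601 = 97.62 µg/L.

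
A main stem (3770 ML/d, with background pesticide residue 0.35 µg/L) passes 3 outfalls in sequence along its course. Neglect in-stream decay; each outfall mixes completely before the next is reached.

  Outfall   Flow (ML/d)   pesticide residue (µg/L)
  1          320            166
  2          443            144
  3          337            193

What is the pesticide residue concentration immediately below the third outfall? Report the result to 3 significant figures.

37.6 µg/L

Below outfall 1: Q → 4090 ML/d, C = (3770·0.3500 + 320.0·166.0)/4090 = 13.31 µg/L.
Below outfall 2: Q → 4533 ML/d, C = (4090·13.31 + 443.0·144.0)/4533 = 26.08 µg/L.
Below outfall 3: Q → 4870 ML/d, C = (4533·26.08 + 337.0·193.0)/4870 = 37.63 µg/L.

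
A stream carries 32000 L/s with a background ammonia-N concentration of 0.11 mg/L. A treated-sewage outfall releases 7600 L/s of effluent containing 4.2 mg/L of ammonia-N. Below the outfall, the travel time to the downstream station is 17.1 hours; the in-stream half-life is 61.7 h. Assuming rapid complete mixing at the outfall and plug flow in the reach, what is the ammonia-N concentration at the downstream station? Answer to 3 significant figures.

Mass balance: C = (32000·0.1100 + 7600·4.200) / 39600 = 35440/39600 = 0.8949 mg/L.
Half-life 61.7 h → k = ln 2 / 61.7 = 0.01123 h⁻¹ = 0.2696 d⁻¹.
Applying C = C₀e^(−kt): 0.8949 × 0.8252 = 0.7385 mg/L.

0.739 mg/L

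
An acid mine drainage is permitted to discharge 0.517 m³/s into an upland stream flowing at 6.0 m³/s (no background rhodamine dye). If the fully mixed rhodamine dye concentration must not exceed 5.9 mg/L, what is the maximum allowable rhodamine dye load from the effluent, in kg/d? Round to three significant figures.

Mass balance at the limit: 6.000·0 + 0.5170·Cₑ = 6.517·5.9 → Cₑ = 74.37 mg/L.
Load = 0.5170 m³/s × 74.37 g/m³ × 86 400 s/d = 3322 kg/d.

3320 kg/d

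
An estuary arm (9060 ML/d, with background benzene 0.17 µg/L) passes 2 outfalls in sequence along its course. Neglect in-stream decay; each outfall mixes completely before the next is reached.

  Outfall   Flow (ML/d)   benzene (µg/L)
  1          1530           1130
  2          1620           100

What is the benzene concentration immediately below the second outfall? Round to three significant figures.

155 µg/L

Outfall 1: combined Q = 10590 ML/d; C = (9060·0.1700 + 1530·1130)/10590 = 163.4 µg/L.
Outfall 2: combined Q = 12210 ML/d; C = (10590·163.4 + 1620·100.0)/12210 = 155.0 µg/L.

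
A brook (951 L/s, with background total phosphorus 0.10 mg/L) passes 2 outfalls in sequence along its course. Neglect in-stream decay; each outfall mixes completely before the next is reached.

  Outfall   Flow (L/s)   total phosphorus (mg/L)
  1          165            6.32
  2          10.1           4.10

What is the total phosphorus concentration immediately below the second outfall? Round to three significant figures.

Below outfall 1: Q → 1116 L/s, C = (951.0·0.1000 + 165.0·6.320)/1116 = 1.020 mg/L.
Below outfall 2: Q → 1126 L/s, C = (1116·1.020 + 10.10·4.100)/1126 = 1.047 mg/L.

1.05 mg/L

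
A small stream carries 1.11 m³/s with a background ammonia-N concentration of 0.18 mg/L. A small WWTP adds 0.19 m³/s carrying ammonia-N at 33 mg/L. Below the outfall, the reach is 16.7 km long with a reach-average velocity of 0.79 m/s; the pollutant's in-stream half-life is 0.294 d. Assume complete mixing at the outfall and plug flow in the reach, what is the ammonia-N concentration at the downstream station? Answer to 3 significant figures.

2.80 mg/L

Mixed concentration C = ΣQC/ΣQ = (1.110·0.1800 + 0.1900·33.00) / 1.300 = 6.470/1.300 = 4.977 mg/L.
Travel time t = 16.7·1000 / 0.79 = 21140 s = 5.872 h.
Half-life 0.294 d → k = ln 2 / 0.294 = 2.358 d⁻¹.
First-order decay: C = 4.977·exp(−k·t) = 4.977·0.5617 = 2.795 mg/L.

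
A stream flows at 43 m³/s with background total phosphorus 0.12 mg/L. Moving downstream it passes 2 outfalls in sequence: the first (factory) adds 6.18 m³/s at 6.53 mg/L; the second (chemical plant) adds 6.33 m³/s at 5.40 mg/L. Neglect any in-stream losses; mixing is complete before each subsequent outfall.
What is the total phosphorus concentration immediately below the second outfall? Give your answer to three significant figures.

1.44 mg/L

Outfall 1: combined Q = 49.18 m³/s; C = (43.00·0.1200 + 6.180·6.530)/49.18 = 0.9255 mg/L.
Outfall 2: combined Q = 55.51 m³/s; C = (49.18·0.9255 + 6.330·5.400)/55.51 = 1.436 mg/L.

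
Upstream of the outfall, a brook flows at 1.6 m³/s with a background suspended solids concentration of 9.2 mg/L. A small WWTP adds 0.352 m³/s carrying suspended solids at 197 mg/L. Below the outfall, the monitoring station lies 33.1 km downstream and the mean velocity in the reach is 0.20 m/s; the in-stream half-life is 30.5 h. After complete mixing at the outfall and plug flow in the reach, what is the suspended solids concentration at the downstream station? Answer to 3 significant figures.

Mass balance: C = (1.600·9.200 + 0.3520·197.0) / 1.952 = 84.06/1.952 = 43.07 mg/L.
Travel time t = 33.1·1000 / 0.20 = 165500 s = 45.97 h.
Half-life 30.5 h → k = ln 2 / 30.5 = 0.02273 h⁻¹ = 0.5454 d⁻¹.
First-order decay: C = 43.07·exp(−k·t) = 43.07·0.3518 = 15.15 mg/L.

15.1 mg/L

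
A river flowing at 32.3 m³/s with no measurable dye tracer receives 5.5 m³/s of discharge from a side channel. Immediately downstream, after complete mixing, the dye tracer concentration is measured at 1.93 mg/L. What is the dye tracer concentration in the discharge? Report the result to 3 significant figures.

13.3 mg/L

Mass balance: 32.30·0 + 5.500·Cₑ = 37.80·1.930
→ Cₑ = (37.80·1.930 − 32.30·0) / 5.500 = 13.26 mg/L.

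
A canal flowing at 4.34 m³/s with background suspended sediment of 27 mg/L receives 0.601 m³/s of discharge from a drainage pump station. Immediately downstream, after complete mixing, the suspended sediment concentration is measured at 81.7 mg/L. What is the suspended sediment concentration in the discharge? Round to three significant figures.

477 mg/L

Mass balance: 4.340·27.00 + 0.6010·Cₑ = 4.941·81.70
→ Cₑ = (4.941·81.70 − 4.340·27.00) / 0.6010 = 476.7 mg/L.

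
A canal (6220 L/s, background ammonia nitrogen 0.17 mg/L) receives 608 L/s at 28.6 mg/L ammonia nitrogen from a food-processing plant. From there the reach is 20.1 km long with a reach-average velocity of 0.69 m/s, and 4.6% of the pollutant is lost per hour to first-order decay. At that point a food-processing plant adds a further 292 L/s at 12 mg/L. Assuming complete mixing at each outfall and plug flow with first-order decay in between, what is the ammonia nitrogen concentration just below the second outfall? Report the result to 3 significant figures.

Conservation of mass: C = (6220·0.1700 + 608.0·28.60) / 6828 = 18450/6828 = 2.702 mg/L; combined flow 6828 L/s.
Travel time t = 20.1·1000 / 0.69 = 29130 s = 8.092 h.
4.6%/h lost → k = −ln(1 − 0.046) = 0.04709 h⁻¹.
First-order decay: C = 2.702·exp(−k·t) = 2.702·0.6831 = 1.846 mg/L.
At the second outfall, C = (6828·1.846 + 292.0·12.00) / (6828 + 292.0) = 2.262 mg/L.

2.26 mg/L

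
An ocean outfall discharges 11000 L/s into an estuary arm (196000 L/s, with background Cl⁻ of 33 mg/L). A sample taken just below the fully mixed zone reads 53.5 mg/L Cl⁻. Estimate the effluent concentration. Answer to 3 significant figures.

419 mg/L

Mass balance: 196000·33.00 + 11000·Cₑ = 207000·53.50
→ Cₑ = (207000·53.50 − 196000·33.00) / 11000 = 418.8 mg/L.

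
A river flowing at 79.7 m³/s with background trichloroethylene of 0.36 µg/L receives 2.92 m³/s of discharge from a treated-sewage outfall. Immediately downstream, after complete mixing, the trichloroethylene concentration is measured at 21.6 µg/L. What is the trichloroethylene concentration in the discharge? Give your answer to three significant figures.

601 µg/L

Mass balance: 79.70·0.3600 + 2.920·Cₑ = 82.62·21.60
→ Cₑ = (82.62·21.60 − 79.70·0.3600) / 2.920 = 601.3 µg/L.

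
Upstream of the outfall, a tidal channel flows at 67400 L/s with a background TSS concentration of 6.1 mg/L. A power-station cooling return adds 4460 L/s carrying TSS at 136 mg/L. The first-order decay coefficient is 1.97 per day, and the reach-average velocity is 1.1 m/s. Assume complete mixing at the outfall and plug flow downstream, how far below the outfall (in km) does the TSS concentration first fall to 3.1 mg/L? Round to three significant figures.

Mass balance: C = (67400·6.100 + 4460·136.0) / 71860 = 1018000/71860 = 14.16 mg/L.
Set 14.16·exp(−k·t) = 3.1 → t = ln(14.16/3.1)/k = 66630 s = 18.51 h.
Distance = v·t = 1.1·66630 = 73290 m = 73.29 km.

73.3 km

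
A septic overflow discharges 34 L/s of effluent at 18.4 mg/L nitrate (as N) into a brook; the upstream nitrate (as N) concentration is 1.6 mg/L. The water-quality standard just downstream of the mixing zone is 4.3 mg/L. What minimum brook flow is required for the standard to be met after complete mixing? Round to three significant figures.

Set C_mix = 4.3: (Q·1.600 + 34.00·18.40) / (Q + 34.00) = 4.3
→ Q = 34.00·(18.40 − 4.3)/(4.3 − 1.600) = 177.6 L/s.

178 L/s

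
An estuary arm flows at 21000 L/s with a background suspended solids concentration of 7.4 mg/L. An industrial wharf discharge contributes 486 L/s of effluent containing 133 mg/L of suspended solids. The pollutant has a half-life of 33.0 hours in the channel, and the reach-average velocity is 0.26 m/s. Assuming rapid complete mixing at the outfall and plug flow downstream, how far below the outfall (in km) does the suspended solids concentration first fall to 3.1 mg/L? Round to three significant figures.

53.3 km

Conservation of mass: C = (21000·7.400 + 486.0·133.0) / 21490 = 220000/21490 = 10.24 mg/L.
Half-life 33.0 h → k = ln 2 / 33.0 = 0.02100 h⁻¹ = 0.5041 d⁻¹.
Set 10.24·exp(−k·t) = 3.1 → t = ln(10.24/3.1)/k = 204800 s = 56.89 h.
Distance = v·t = 0.26·204800 = 53250 m = 53.25 km.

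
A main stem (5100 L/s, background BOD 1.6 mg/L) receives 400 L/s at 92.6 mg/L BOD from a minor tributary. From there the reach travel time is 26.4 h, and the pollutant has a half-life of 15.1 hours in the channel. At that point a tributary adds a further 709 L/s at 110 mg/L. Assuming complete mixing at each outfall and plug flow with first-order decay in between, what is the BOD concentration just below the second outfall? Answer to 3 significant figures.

14.7 mg/L

After mixing, C = (5100·1.600 + 400.0·92.60) / 5500 = 45200/5500 = 8.218 mg/L; combined flow 5500 L/s.
Half-life 15.1 h → k = ln 2 / 15.1 = 0.04590 h⁻¹ = 1.102 d⁻¹.
First-order decay: C = 8.218·exp(−k·t) = 8.218·0.2976 = 2.446 mg/L.
At the second outfall, C = (5500·2.446 + 709.0·110.0) / (5500 + 709.0) = 14.73 mg/L.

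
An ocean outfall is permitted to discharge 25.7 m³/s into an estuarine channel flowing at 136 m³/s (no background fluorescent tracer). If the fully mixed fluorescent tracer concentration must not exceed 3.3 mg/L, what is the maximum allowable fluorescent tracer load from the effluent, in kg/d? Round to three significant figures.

Mass balance at the limit: 136.0·0 + 25.70·Cₑ = 161.7·3.3 → Cₑ = 20.76 mg/L.
Load = 25.70 m³/s × 20.76 g/m³ × 86 400 s/d = 46100 kg/d.

46100 kg/d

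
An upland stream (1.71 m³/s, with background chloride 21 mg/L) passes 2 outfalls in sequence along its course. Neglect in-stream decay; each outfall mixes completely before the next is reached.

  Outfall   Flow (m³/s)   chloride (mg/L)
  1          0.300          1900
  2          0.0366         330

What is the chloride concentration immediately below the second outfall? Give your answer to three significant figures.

302 mg/L

After outfall 1: Q = 1.710 + 0.3000 = 2.010 m³/s; C = (1.710·21.00 + 0.3000·1900)/2.010 = 301.4 mg/L.
After outfall 2: Q = 2.010 + 0.03660 = 2.047 m³/s; C = (2.010·301.4 + 0.03660·330.0)/2.047 = 302.0 mg/L.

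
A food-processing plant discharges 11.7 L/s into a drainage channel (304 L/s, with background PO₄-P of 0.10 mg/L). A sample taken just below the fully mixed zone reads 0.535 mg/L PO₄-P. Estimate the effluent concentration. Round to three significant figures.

11.8 mg/L

Mass balance: 304.0·0.1000 + 11.70·Cₑ = 315.7·0.5350
→ Cₑ = (315.7·0.5350 − 304.0·0.1000) / 11.70 = 11.84 mg/L.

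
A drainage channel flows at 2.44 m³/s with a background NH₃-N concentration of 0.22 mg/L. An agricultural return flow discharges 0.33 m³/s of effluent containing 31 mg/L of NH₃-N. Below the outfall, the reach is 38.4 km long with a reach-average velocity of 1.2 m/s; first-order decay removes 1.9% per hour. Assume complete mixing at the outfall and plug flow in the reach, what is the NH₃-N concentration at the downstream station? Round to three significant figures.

3.28 mg/L

After mixing, C = (2.440·0.2200 + 0.3300·31.00) / 2.770 = 10.77/2.770 = 3.887 mg/L.
Travel time t = 38.4·1000 / 1.2 = 32000 s = 8.889 h.
1.9%/h lost → k = −ln(1 − 0.019) = 0.01918 h⁻¹.
Decay over the reach: 3.887·exp(−kt) = 3.887·0.8432 = 3.278 mg/L.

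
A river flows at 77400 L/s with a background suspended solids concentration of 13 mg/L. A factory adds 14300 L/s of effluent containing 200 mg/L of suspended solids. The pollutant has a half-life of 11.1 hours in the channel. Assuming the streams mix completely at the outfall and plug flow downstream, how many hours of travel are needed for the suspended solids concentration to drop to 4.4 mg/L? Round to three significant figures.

Conservation of mass: C = (77400·13.00 + 14300·200.0) / 91700 = 3866000/91700 = 42.16 mg/L.
Half-life 11.1 h → k = ln 2 / 11.1 = 0.06245 h⁻¹ = 1.499 d⁻¹.
42.16·exp(−k·t) = 4.4 → t = ln(42.16/4.4)/k = 130300 s = 36.19 h.

36.2 h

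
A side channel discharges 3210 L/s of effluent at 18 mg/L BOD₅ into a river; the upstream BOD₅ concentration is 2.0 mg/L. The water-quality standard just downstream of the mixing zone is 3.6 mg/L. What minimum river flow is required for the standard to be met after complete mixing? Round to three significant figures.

28900 L/s

Set C_mix = 3.6: (Q·2.000 + 3210·18.00) / (Q + 3210) = 3.6
→ Q = 3210·(18.00 − 3.6)/(3.6 − 2.000) = 28890 L/s.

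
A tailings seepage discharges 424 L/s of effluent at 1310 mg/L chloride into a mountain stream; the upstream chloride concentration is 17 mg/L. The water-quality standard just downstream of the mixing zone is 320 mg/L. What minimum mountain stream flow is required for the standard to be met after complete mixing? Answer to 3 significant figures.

Set C_mix = 320: (Q·17.00 + 424.0·1310) / (Q + 424.0) = 320
→ Q = 424.0·(1310 − 320)/(320 − 17.00) = 1385 L/s.

1390 L/s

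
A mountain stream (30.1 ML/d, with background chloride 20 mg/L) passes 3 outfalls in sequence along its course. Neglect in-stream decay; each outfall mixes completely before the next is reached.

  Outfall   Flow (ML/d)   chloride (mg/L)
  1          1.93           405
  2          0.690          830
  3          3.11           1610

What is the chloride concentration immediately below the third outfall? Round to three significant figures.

Outfall 1: combined Q = 32.03 ML/d; C = (30.10·20.00 + 1.930·405.0)/32.03 = 43.20 mg/L.
Outfall 2: combined Q = 32.72 ML/d; C = (32.03·43.20 + 0.6900·830.0)/32.72 = 59.79 mg/L.
Outfall 3: combined Q = 35.83 ML/d; C = (32.72·59.79 + 3.110·1610)/35.83 = 194.3 mg/L.

194 mg/L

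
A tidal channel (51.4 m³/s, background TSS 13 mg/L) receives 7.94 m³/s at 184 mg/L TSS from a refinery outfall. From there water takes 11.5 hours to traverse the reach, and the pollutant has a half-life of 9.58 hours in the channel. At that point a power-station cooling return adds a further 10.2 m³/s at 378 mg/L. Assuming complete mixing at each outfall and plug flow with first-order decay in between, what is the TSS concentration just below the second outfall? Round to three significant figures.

After mixing, C = (51.40·13.00 + 7.940·184.0) / 59.34 = 2129/59.34 = 35.88 mg/L; combined flow 59.34 m³/s.
Half-life 9.58 h → k = ln 2 / 9.58 = 0.07235 h⁻¹ = 1.736 d⁻¹.
Decay over the reach: 35.88·exp(−kt) = 35.88·0.4351 = 15.61 mg/L.
At the second outfall, C = (59.34·15.61 + 10.20·378.0) / (59.34 + 10.20) = 68.77 mg/L.

68.8 mg/L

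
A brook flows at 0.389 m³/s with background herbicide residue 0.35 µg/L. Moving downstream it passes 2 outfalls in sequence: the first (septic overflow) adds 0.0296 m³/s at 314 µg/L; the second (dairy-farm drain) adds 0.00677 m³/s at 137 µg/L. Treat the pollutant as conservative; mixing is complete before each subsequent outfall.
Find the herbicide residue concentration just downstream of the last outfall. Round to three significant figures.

Outfall 1: combined Q = 0.4186 m³/s; C = (0.3890·0.3500 + 0.02960·314.0)/0.4186 = 22.53 µg/L.
Outfall 2: combined Q = 0.4254 m³/s; C = (0.4186·22.53 + 0.006770·137.0)/0.4254 = 24.35 µg/L.

24.4 µg/L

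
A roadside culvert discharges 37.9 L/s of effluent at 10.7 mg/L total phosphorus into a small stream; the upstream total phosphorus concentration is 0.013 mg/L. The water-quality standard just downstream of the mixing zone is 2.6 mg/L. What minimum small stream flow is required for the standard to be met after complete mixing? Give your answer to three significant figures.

119 L/s

Set C_mix = 2.6: (Q·0.01300 + 37.90·10.70) / (Q + 37.90) = 2.6
→ Q = 37.90·(10.70 − 2.6)/(2.6 − 0.01300) = 118.7 L/s.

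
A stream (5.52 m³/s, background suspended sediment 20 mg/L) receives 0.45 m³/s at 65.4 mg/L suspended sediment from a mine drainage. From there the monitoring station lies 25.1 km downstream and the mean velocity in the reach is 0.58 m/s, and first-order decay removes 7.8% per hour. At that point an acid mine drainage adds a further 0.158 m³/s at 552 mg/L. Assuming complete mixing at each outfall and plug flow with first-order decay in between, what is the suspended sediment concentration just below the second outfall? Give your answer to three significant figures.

Conservation of mass: C = (5.520·20.00 + 0.4500·65.40) / 5.970 = 139.8/5.970 = 23.42 mg/L; combined flow 5.970 m³/s.
Travel time t = 25.1·1000 / 0.58 = 43280 s = 12.02 h.
7.8%/h lost → k = −ln(1 − 0.078) = 0.08121 h⁻¹.
Applying C = C₀e^(−kt): 23.42 × 0.3767 = 8.824 mg/L.
Second outfall: C = (5.970·8.824 + 0.1580·552.0)/6.128 = 22.83 mg/L.

22.8 mg/L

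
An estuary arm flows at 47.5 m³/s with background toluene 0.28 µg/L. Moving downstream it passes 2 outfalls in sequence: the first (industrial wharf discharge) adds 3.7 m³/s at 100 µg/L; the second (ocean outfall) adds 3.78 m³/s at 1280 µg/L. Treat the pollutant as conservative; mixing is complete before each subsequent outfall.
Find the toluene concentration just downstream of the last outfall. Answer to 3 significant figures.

After outfall 1: Q = 47.50 + 3.700 = 51.20 m³/s; C = (47.50·0.2800 + 3.700·100.0)/51.20 = 7.486 µg/L.
After outfall 2: Q = 51.20 + 3.780 = 54.98 m³/s; C = (51.20·7.486 + 3.780·1280)/54.98 = 94.97 µg/L.

95.0 µg/L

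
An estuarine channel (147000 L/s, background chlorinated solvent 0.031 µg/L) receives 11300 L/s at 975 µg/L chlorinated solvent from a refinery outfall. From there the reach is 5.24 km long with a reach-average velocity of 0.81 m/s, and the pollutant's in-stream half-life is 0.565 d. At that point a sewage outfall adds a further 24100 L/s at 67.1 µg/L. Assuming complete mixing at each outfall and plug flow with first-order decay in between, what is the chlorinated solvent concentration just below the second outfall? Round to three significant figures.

After mixing, C = (147000·0.03100 + 11300·975.0) / 158300 = 11020000/158300 = 69.63 µg/L; combined flow 158300 L/s.
Travel time t = 5.24·1000 / 0.81 = 6469 s = 1.797 h.
Half-life 0.565 d → k = ln 2 / 0.565 = 1.227 d⁻¹.
Decay over the reach: 69.63·exp(−kt) = 69.63·0.9122 = 63.52 µg/L.
At the second outfall, C = (158300·63.52 + 24100·67.10) / (158300 + 24100) = 63.99 µg/L.

64.0 µg/L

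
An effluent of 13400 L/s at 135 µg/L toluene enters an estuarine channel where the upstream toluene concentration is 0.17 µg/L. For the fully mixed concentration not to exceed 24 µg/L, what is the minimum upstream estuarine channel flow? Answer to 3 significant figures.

62400 L/s

Set C_mix = 24: (Q·0.1700 + 13400·135.0) / (Q + 13400) = 24
→ Q = 13400·(135.0 − 24)/(24 − 0.1700) = 62420 L/s.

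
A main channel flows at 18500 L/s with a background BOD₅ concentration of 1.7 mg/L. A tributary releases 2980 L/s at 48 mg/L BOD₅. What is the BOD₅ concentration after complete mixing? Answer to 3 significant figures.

8.12 mg/L

Mass balance: C = (18500·1.700 + 2980·48.00) / 21480 = 174500/21480 = 8.123 mg/L.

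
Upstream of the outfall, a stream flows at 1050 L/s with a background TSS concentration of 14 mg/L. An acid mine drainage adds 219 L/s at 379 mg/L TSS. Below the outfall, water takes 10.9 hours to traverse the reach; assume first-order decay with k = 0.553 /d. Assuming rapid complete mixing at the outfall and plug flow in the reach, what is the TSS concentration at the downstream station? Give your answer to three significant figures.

59.9 mg/L

Mass balance: C = (1050·14.00 + 219.0·379.0) / 1269 = 97700/1269 = 76.99 mg/L.
First-order decay: C = 76.99·exp(−k·t) = 76.99·0.7779 = 59.89 mg/L.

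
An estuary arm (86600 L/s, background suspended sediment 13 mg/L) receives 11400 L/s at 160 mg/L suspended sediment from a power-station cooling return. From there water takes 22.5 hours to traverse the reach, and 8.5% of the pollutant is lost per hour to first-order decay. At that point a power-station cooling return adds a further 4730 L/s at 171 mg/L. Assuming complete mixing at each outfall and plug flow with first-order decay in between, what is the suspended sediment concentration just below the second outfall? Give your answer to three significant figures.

Mixed concentration C = ΣQC/ΣQ = (86600·13.00 + 11400·160.0) / 98000 = 2950000/98000 = 30.10 mg/L; combined flow 98000 L/s.
8.5%/h lost → k = −ln(1 − 0.085) = 0.08883 h⁻¹.
Decay over the reach: 30.10·exp(−kt) = 30.10·0.1355 = 4.079 mg/L.
At the second outfall, C = (98000·4.079 + 4730·171.0) / (98000 + 4730) = 11.76 mg/L.

11.8 mg/L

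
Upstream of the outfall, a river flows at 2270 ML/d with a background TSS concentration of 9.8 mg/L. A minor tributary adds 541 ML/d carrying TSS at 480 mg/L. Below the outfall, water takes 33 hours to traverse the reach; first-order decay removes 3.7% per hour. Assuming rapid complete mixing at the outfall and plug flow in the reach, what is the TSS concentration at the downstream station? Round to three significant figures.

28.9 mg/L

After mixing, C = (2270·9.800 + 541.0·480.0) / 2811 = 281900/2811 = 100.3 mg/L.
3.7%/h lost → k = −ln(1 − 0.037) = 0.03770 h⁻¹.
Applying C = C₀e^(−kt): 100.3 × 0.2882 = 28.90 mg/L.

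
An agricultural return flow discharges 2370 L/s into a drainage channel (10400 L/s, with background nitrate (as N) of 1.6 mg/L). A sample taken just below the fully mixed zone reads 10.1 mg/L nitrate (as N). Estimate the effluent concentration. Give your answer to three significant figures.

Mass balance: 10400·1.600 + 2370·Cₑ = 12770·10.10
→ Cₑ = (12770·10.10 − 10400·1.600) / 2370 = 47.40 mg/L.

47.4 mg/L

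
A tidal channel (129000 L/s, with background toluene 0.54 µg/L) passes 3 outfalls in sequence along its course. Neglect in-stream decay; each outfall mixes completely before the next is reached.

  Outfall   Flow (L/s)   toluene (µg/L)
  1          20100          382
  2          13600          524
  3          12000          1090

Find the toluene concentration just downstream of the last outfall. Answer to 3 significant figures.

160 µg/L

After outfall 1: Q = 129000 + 20100 = 149100 L/s; C = (129000·0.5400 + 20100·382.0)/149100 = 51.96 µg/L.
After outfall 2: Q = 149100 + 13600 = 162700 L/s; C = (149100·51.96 + 13600·524.0)/162700 = 91.42 µg/L.
After outfall 3: Q = 162700 + 12000 = 174700 L/s; C = (162700·91.42 + 12000·1090)/174700 = 160.0 µg/L.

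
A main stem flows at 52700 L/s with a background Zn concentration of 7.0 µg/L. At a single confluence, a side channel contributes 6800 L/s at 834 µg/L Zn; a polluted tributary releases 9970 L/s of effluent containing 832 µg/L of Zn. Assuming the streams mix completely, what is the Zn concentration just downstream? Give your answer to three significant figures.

After mixing, C = (52700·7.000 + 6800·834.0 + 9970·832.0) / 69470 = 14340000/69470 = 206.4 µg/L.

206 µg/L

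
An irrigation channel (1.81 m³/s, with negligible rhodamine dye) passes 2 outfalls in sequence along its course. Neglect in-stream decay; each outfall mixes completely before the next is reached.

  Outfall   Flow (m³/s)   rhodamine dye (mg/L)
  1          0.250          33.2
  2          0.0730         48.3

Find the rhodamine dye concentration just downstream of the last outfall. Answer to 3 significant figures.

Below outfall 1: Q → 2.060 m³/s, C = (1.810·0 + 0.2500·33.20)/2.060 = 4.029 mg/L.
Below outfall 2: Q → 2.133 m³/s, C = (2.060·4.029 + 0.07300·48.30)/2.133 = 5.544 mg/L.

5.54 mg/L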